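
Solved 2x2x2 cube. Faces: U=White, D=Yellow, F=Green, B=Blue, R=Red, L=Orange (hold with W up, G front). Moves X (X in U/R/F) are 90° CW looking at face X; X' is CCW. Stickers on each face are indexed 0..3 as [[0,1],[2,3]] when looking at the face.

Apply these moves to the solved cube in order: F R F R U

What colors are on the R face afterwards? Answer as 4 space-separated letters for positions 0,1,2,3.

After move 1 (F): F=GGGG U=WWOO R=WRWR D=RRYY L=OYOY
After move 2 (R): R=WWRR U=WGOG F=GRGY D=RBYB B=OBWB
After move 3 (F): F=GGYR U=WGYY R=OWGR D=RWYB L=OROB
After move 4 (R): R=GORW U=WGYR F=GWYB D=RWYO B=YBGB
After move 5 (U): U=YWRG F=GOYB R=YBRW B=ORGB L=GWOB
Query: R face = YBRW

Answer: Y B R W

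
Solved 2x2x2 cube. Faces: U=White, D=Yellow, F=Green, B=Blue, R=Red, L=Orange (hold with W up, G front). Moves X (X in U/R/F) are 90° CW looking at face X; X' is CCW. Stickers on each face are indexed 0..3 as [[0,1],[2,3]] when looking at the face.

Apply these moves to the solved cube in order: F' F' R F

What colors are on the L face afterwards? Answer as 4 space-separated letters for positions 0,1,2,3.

Answer: O W O B

Derivation:
After move 1 (F'): F=GGGG U=WWRR R=YRYR D=OOYY L=OWOW
After move 2 (F'): F=GGGG U=WWYY R=OROR D=WWYY L=OROR
After move 3 (R): R=OORR U=WGYG F=GWGY D=WBYB B=YBWB
After move 4 (F): F=GGYW U=WGRR R=YOGR D=ROYB L=OWOB
Query: L face = OWOB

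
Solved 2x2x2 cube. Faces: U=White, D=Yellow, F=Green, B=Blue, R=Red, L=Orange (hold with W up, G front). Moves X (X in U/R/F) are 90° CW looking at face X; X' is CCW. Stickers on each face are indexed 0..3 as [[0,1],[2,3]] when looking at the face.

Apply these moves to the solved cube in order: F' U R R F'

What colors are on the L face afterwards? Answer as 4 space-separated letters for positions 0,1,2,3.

Answer: G Y O R

Derivation:
After move 1 (F'): F=GGGG U=WWRR R=YRYR D=OOYY L=OWOW
After move 2 (U): U=RWRW F=YRGG R=BBYR B=OWBB L=GGOW
After move 3 (R): R=YBRB U=RRRG F=YOGY D=OBYO B=WWWB
After move 4 (R): R=RYBB U=RORY F=YBGO D=OWYW B=GWRB
After move 5 (F'): F=BOYG U=RORB R=WYOB D=GWYW L=GYOR
Query: L face = GYOR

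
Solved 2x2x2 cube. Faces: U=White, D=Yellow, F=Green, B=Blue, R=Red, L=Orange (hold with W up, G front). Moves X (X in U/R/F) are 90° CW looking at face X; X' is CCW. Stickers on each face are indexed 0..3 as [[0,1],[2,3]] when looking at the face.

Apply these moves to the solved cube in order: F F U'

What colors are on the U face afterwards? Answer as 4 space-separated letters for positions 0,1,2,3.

Answer: W Y W Y

Derivation:
After move 1 (F): F=GGGG U=WWOO R=WRWR D=RRYY L=OYOY
After move 2 (F): F=GGGG U=WWYY R=OROR D=WWYY L=OROR
After move 3 (U'): U=WYWY F=ORGG R=GGOR B=ORBB L=BBOR
Query: U face = WYWY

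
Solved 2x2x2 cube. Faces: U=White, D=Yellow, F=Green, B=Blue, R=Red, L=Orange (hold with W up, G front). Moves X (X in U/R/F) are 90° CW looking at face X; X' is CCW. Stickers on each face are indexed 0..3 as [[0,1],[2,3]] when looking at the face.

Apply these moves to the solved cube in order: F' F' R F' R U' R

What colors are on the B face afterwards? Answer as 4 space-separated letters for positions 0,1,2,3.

Answer: O B G B

Derivation:
After move 1 (F'): F=GGGG U=WWRR R=YRYR D=OOYY L=OWOW
After move 2 (F'): F=GGGG U=WWYY R=OROR D=WWYY L=OROR
After move 3 (R): R=OORR U=WGYG F=GWGY D=WBYB B=YBWB
After move 4 (F'): F=WYGG U=WGOR R=BOWR D=RRYB L=OGOY
After move 5 (R): R=WBRO U=WYOG F=WRGB D=RWYY B=RBGB
After move 6 (U'): U=YGWO F=OGGB R=WRRO B=WBGB L=RBOY
After move 7 (R): R=RWOR U=YGWB F=OWGY D=RGYW B=OBGB
Query: B face = OBGB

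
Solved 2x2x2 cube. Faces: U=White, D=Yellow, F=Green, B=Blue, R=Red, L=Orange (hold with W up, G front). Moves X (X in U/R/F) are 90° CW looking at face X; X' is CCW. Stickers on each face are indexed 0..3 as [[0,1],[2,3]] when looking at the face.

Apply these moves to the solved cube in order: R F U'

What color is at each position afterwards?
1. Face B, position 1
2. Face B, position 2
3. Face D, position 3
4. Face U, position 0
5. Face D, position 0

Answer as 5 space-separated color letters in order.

Answer: R W B G R

Derivation:
After move 1 (R): R=RRRR U=WGWG F=GYGY D=YBYB B=WBWB
After move 2 (F): F=GGYY U=WGOO R=WRGR D=RRYB L=OYOB
After move 3 (U'): U=GOWO F=OYYY R=GGGR B=WRWB L=WBOB
Query 1: B[1] = R
Query 2: B[2] = W
Query 3: D[3] = B
Query 4: U[0] = G
Query 5: D[0] = R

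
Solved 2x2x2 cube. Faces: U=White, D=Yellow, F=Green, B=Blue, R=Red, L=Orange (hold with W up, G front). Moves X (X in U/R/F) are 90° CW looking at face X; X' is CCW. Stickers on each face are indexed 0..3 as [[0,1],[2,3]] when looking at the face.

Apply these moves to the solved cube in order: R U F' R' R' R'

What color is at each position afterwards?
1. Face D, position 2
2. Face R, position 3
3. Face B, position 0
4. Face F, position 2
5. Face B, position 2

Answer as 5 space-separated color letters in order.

After move 1 (R): R=RRRR U=WGWG F=GYGY D=YBYB B=WBWB
After move 2 (U): U=WWGG F=RRGY R=WBRR B=OOWB L=GYOO
After move 3 (F'): F=RYRG U=WWWR R=BBYR D=YOYB L=GGOG
After move 4 (R'): R=BRBY U=WWWO F=RWRR D=YYYG B=BOOB
After move 5 (R'): R=RYBB U=WOWB F=RWRO D=YWYR B=GOYB
After move 6 (R'): R=YBRB U=WYWG F=RORB D=YWYO B=ROWB
Query 1: D[2] = Y
Query 2: R[3] = B
Query 3: B[0] = R
Query 4: F[2] = R
Query 5: B[2] = W

Answer: Y B R R W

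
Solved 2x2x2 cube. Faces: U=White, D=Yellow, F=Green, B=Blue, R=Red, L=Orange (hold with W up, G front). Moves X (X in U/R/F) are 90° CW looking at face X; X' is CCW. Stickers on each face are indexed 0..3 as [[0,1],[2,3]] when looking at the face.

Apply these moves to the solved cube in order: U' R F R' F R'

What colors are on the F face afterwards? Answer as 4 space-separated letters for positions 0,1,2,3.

After move 1 (U'): U=WWWW F=OOGG R=GGRR B=RRBB L=BBOO
After move 2 (R): R=RGRG U=WOWG F=OYGY D=YBYR B=WRWB
After move 3 (F): F=GOYY U=WOOB R=WGGG D=RRYR L=BYOB
After move 4 (R'): R=GGWG U=WWOW F=GOYB D=ROYY B=RRRB
After move 5 (F): F=YGBO U=WWBY R=OGWG D=WGYY L=BROO
After move 6 (R'): R=GGOW U=WRBR F=YWBY D=WGYO B=YRGB
Query: F face = YWBY

Answer: Y W B Y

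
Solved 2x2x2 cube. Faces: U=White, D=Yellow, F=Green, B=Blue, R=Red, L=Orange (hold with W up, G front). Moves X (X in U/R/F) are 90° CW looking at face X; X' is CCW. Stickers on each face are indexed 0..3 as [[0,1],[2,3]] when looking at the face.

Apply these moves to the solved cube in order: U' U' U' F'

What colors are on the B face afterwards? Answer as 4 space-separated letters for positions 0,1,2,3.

Answer: O O B B

Derivation:
After move 1 (U'): U=WWWW F=OOGG R=GGRR B=RRBB L=BBOO
After move 2 (U'): U=WWWW F=BBGG R=OORR B=GGBB L=RROO
After move 3 (U'): U=WWWW F=RRGG R=BBRR B=OOBB L=GGOO
After move 4 (F'): F=RGRG U=WWBR R=YBYR D=GOYY L=GWOW
Query: B face = OOBB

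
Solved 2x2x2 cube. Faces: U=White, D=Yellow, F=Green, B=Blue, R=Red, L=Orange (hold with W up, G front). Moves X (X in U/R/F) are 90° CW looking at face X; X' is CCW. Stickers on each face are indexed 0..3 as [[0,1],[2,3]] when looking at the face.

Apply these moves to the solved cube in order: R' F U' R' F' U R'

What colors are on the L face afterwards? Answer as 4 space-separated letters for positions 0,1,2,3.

After move 1 (R'): R=RRRR U=WBWB F=GWGW D=YGYG B=YBYB
After move 2 (F): F=GGWW U=WBOO R=WRBR D=RRYG L=OYOG
After move 3 (U'): U=BOWO F=OYWW R=GGBR B=WRYB L=YBOG
After move 4 (R'): R=GRGB U=BYWW F=OOWO D=RYYW B=GRRB
After move 5 (F'): F=OOOW U=BYGG R=YRRB D=BGYW L=YWOW
After move 6 (U): U=GBGY F=YROW R=GRRB B=YWRB L=OOOW
After move 7 (R'): R=RBGR U=GRGY F=YBOY D=BRYW B=WWGB
Query: L face = OOOW

Answer: O O O W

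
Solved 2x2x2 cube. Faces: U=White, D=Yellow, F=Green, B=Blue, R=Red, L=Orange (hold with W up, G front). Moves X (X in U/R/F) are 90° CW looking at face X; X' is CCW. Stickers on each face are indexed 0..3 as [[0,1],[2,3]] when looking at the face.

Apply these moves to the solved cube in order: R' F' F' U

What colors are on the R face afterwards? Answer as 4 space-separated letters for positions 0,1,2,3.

After move 1 (R'): R=RRRR U=WBWB F=GWGW D=YGYG B=YBYB
After move 2 (F'): F=WWGG U=WBRR R=GRYR D=OOYG L=OBOW
After move 3 (F'): F=WGWG U=WBGY R=OROR D=BWYG L=OROR
After move 4 (U): U=GWYB F=ORWG R=YBOR B=ORYB L=WGOR
Query: R face = YBOR

Answer: Y B O R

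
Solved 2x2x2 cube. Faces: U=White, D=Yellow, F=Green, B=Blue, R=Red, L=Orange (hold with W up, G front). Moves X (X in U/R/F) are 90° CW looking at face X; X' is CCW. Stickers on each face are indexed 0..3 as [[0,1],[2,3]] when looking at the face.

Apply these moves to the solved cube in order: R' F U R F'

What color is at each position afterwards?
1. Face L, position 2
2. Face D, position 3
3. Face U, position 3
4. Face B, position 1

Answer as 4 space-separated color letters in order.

Answer: O O R Y

Derivation:
After move 1 (R'): R=RRRR U=WBWB F=GWGW D=YGYG B=YBYB
After move 2 (F): F=GGWW U=WBOO R=WRBR D=RRYG L=OYOG
After move 3 (U): U=OWOB F=WRWW R=YBBR B=OYYB L=GGOG
After move 4 (R): R=BYRB U=OROW F=WRWG D=RYYO B=BYWB
After move 5 (F'): F=RGWW U=ORBR R=YYRB D=GGYO L=GWOO
Query 1: L[2] = O
Query 2: D[3] = O
Query 3: U[3] = R
Query 4: B[1] = Y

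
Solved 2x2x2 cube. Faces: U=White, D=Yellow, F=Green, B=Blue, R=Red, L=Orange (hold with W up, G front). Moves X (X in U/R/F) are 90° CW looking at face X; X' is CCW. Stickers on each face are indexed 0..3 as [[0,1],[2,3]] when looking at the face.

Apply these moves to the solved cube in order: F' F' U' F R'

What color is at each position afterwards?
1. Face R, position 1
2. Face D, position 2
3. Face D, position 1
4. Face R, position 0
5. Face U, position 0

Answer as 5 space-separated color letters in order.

After move 1 (F'): F=GGGG U=WWRR R=YRYR D=OOYY L=OWOW
After move 2 (F'): F=GGGG U=WWYY R=OROR D=WWYY L=OROR
After move 3 (U'): U=WYWY F=ORGG R=GGOR B=ORBB L=BBOR
After move 4 (F): F=GOGR U=WYRB R=WGYR D=OGYY L=BWOW
After move 5 (R'): R=GRWY U=WBRO F=GYGB D=OOYR B=YRGB
Query 1: R[1] = R
Query 2: D[2] = Y
Query 3: D[1] = O
Query 4: R[0] = G
Query 5: U[0] = W

Answer: R Y O G W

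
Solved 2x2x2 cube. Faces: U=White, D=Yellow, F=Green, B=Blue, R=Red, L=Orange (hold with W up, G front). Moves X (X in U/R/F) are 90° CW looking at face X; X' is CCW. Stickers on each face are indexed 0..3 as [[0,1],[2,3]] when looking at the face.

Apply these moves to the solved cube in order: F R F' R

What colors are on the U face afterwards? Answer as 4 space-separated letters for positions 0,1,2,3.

After move 1 (F): F=GGGG U=WWOO R=WRWR D=RRYY L=OYOY
After move 2 (R): R=WWRR U=WGOG F=GRGY D=RBYB B=OBWB
After move 3 (F'): F=RYGG U=WGWR R=BWRR D=YYYB L=OGOO
After move 4 (R): R=RBRW U=WYWG F=RYGB D=YWYO B=RBGB
Query: U face = WYWG

Answer: W Y W G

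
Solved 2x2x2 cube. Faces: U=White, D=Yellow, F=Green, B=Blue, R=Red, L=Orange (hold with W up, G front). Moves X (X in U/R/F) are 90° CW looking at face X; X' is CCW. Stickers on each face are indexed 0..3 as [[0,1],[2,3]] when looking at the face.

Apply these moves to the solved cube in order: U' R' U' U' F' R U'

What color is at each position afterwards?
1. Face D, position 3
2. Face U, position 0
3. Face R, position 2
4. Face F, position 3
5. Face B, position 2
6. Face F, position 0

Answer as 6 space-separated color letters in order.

After move 1 (U'): U=WWWW F=OOGG R=GGRR B=RRBB L=BBOO
After move 2 (R'): R=GRGR U=WBWR F=OWGW D=YOYG B=YRYB
After move 3 (U'): U=BRWW F=BBGW R=OWGR B=GRYB L=YROO
After move 4 (U'): U=RWBW F=YRGW R=BBGR B=OWYB L=GROO
After move 5 (F'): F=RWYG U=RWBG R=OBYR D=ROYG L=GWOB
After move 6 (R): R=YORB U=RWBG F=ROYG D=RYYO B=GWWB
After move 7 (U'): U=WGRB F=GWYG R=RORB B=YOWB L=GWOB
Query 1: D[3] = O
Query 2: U[0] = W
Query 3: R[2] = R
Query 4: F[3] = G
Query 5: B[2] = W
Query 6: F[0] = G

Answer: O W R G W G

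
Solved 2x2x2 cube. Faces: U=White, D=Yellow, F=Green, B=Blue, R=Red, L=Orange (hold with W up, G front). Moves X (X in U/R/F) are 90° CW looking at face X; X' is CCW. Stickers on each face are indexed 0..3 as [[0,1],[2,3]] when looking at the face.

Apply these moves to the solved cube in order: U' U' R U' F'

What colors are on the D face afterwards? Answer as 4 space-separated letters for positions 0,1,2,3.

Answer: G O Y G

Derivation:
After move 1 (U'): U=WWWW F=OOGG R=GGRR B=RRBB L=BBOO
After move 2 (U'): U=WWWW F=BBGG R=OORR B=GGBB L=RROO
After move 3 (R): R=RORO U=WBWG F=BYGY D=YBYG B=WGWB
After move 4 (U'): U=BGWW F=RRGY R=BYRO B=ROWB L=WGOO
After move 5 (F'): F=RYRG U=BGBR R=BYYO D=GOYG L=WWOW
Query: D face = GOYG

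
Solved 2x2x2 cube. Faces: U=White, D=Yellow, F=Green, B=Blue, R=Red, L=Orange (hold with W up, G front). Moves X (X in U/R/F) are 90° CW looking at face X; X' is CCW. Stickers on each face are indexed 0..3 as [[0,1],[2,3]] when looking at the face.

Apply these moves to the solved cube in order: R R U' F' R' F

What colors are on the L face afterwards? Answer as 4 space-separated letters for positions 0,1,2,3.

Answer: G B O B

Derivation:
After move 1 (R): R=RRRR U=WGWG F=GYGY D=YBYB B=WBWB
After move 2 (R): R=RRRR U=WYWY F=GBGB D=YWYW B=GBGB
After move 3 (U'): U=YYWW F=OOGB R=GBRR B=RRGB L=GBOO
After move 4 (F'): F=OBOG U=YYGR R=WBYR D=BOYW L=GWOW
After move 5 (R'): R=BRWY U=YGGR F=OYOR D=BBYG B=WROB
After move 6 (F): F=OORY U=YGWW R=GRRY D=WBYG L=GBOB
Query: L face = GBOB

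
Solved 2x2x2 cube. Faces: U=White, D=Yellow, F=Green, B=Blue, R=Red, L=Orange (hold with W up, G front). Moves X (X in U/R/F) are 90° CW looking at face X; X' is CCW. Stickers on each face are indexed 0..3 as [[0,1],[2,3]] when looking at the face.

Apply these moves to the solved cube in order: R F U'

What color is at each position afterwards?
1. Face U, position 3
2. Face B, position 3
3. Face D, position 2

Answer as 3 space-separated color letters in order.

After move 1 (R): R=RRRR U=WGWG F=GYGY D=YBYB B=WBWB
After move 2 (F): F=GGYY U=WGOO R=WRGR D=RRYB L=OYOB
After move 3 (U'): U=GOWO F=OYYY R=GGGR B=WRWB L=WBOB
Query 1: U[3] = O
Query 2: B[3] = B
Query 3: D[2] = Y

Answer: O B Y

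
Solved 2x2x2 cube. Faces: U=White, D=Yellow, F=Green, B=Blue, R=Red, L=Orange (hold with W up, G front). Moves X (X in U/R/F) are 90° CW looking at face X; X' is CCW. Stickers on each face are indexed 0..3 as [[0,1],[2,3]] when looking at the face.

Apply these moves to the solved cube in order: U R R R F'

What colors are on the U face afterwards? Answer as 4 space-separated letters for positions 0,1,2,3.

Answer: W B B B

Derivation:
After move 1 (U): U=WWWW F=RRGG R=BBRR B=OOBB L=GGOO
After move 2 (R): R=RBRB U=WRWG F=RYGY D=YBYO B=WOWB
After move 3 (R): R=RRBB U=WYWY F=RBGO D=YWYW B=GORB
After move 4 (R): R=BRBR U=WBWO F=RWGW D=YRYG B=YOYB
After move 5 (F'): F=WWRG U=WBBB R=RRYR D=GOYG L=GOOW
Query: U face = WBBB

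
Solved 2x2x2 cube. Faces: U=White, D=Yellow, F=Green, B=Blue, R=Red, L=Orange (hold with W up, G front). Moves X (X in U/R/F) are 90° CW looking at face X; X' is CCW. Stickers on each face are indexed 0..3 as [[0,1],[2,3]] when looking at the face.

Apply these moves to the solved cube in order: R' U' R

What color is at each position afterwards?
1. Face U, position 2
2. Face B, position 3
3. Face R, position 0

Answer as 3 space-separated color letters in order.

Answer: W B R

Derivation:
After move 1 (R'): R=RRRR U=WBWB F=GWGW D=YGYG B=YBYB
After move 2 (U'): U=BBWW F=OOGW R=GWRR B=RRYB L=YBOO
After move 3 (R): R=RGRW U=BOWW F=OGGG D=YYYR B=WRBB
Query 1: U[2] = W
Query 2: B[3] = B
Query 3: R[0] = R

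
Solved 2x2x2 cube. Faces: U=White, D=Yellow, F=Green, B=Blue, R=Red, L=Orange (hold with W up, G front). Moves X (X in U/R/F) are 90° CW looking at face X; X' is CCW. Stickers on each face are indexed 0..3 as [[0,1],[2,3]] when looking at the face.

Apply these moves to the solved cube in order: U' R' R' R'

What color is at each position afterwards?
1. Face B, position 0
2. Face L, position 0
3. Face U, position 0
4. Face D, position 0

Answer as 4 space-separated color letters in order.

After move 1 (U'): U=WWWW F=OOGG R=GGRR B=RRBB L=BBOO
After move 2 (R'): R=GRGR U=WBWR F=OWGW D=YOYG B=YRYB
After move 3 (R'): R=RRGG U=WYWY F=OBGR D=YWYW B=GROB
After move 4 (R'): R=RGRG U=WOWG F=OYGY D=YBYR B=WRWB
Query 1: B[0] = W
Query 2: L[0] = B
Query 3: U[0] = W
Query 4: D[0] = Y

Answer: W B W Y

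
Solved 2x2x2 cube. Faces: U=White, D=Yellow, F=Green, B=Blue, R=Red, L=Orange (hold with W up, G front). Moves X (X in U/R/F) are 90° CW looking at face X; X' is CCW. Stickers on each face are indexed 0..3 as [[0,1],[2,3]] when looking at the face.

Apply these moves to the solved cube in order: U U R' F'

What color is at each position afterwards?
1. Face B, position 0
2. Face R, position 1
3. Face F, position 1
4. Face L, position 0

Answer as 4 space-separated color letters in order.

Answer: Y R W R

Derivation:
After move 1 (U): U=WWWW F=RRGG R=BBRR B=OOBB L=GGOO
After move 2 (U): U=WWWW F=BBGG R=OORR B=GGBB L=RROO
After move 3 (R'): R=OROR U=WBWG F=BWGW D=YBYG B=YGYB
After move 4 (F'): F=WWBG U=WBOO R=BRYR D=ROYG L=RGOW
Query 1: B[0] = Y
Query 2: R[1] = R
Query 3: F[1] = W
Query 4: L[0] = R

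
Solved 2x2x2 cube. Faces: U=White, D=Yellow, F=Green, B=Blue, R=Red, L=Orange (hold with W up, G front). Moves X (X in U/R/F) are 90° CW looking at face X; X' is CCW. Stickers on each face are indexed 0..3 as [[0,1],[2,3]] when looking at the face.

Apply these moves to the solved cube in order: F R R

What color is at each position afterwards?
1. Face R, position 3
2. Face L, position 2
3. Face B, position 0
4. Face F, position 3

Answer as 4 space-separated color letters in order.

Answer: W O G B

Derivation:
After move 1 (F): F=GGGG U=WWOO R=WRWR D=RRYY L=OYOY
After move 2 (R): R=WWRR U=WGOG F=GRGY D=RBYB B=OBWB
After move 3 (R): R=RWRW U=WROY F=GBGB D=RWYO B=GBGB
Query 1: R[3] = W
Query 2: L[2] = O
Query 3: B[0] = G
Query 4: F[3] = B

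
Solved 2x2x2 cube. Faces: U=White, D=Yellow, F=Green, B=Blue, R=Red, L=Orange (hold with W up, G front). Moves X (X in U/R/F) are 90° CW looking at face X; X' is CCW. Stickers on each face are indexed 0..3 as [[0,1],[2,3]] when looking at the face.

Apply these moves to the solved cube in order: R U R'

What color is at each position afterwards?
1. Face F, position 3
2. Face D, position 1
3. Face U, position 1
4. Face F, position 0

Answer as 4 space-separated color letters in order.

Answer: G R W R

Derivation:
After move 1 (R): R=RRRR U=WGWG F=GYGY D=YBYB B=WBWB
After move 2 (U): U=WWGG F=RRGY R=WBRR B=OOWB L=GYOO
After move 3 (R'): R=BRWR U=WWGO F=RWGG D=YRYY B=BOBB
Query 1: F[3] = G
Query 2: D[1] = R
Query 3: U[1] = W
Query 4: F[0] = R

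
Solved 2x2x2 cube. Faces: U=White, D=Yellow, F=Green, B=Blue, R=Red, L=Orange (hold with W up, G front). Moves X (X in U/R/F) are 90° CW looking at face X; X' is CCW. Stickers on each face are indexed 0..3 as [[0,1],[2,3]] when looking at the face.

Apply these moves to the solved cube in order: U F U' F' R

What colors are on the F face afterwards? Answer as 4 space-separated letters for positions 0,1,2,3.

Answer: Y Y G Y

Derivation:
After move 1 (U): U=WWWW F=RRGG R=BBRR B=OOBB L=GGOO
After move 2 (F): F=GRGR U=WWOG R=WBWR D=RBYY L=GYOY
After move 3 (U'): U=WGWO F=GYGR R=GRWR B=WBBB L=OOOY
After move 4 (F'): F=YRGG U=WGGW R=BRRR D=OYYY L=OOOW
After move 5 (R): R=RBRR U=WRGG F=YYGY D=OBYW B=WBGB
Query: F face = YYGY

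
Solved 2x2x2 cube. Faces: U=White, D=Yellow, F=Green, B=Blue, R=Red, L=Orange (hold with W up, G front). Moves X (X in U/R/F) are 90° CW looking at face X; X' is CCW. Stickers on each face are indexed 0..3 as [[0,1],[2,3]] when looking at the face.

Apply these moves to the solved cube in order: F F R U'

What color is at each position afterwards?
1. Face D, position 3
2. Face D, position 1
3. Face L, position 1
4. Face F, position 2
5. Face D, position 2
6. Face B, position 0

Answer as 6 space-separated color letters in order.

After move 1 (F): F=GGGG U=WWOO R=WRWR D=RRYY L=OYOY
After move 2 (F): F=GGGG U=WWYY R=OROR D=WWYY L=OROR
After move 3 (R): R=OORR U=WGYG F=GWGY D=WBYB B=YBWB
After move 4 (U'): U=GGWY F=ORGY R=GWRR B=OOWB L=YBOR
Query 1: D[3] = B
Query 2: D[1] = B
Query 3: L[1] = B
Query 4: F[2] = G
Query 5: D[2] = Y
Query 6: B[0] = O

Answer: B B B G Y O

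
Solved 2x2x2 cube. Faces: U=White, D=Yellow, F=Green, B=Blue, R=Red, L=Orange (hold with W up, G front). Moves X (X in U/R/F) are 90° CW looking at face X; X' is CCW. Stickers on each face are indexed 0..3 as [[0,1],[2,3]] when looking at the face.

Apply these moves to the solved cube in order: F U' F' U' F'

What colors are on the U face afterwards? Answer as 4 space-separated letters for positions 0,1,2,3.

After move 1 (F): F=GGGG U=WWOO R=WRWR D=RRYY L=OYOY
After move 2 (U'): U=WOWO F=OYGG R=GGWR B=WRBB L=BBOY
After move 3 (F'): F=YGOG U=WOGW R=RGRR D=BYYY L=BOOW
After move 4 (U'): U=OWWG F=BOOG R=YGRR B=RGBB L=WROW
After move 5 (F'): F=OGBO U=OWYR R=YGBR D=RWYY L=WGOW
Query: U face = OWYR

Answer: O W Y R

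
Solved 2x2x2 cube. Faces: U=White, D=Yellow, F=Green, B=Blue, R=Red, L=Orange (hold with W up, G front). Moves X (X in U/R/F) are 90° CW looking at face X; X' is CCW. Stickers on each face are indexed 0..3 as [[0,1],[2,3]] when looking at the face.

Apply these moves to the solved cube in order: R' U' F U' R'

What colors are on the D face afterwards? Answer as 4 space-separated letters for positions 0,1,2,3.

Answer: R Y Y O

Derivation:
After move 1 (R'): R=RRRR U=WBWB F=GWGW D=YGYG B=YBYB
After move 2 (U'): U=BBWW F=OOGW R=GWRR B=RRYB L=YBOO
After move 3 (F): F=GOWO U=BBOB R=WWWR D=RGYG L=YYOG
After move 4 (U'): U=BBBO F=YYWO R=GOWR B=WWYB L=RROG
After move 5 (R'): R=ORGW U=BYBW F=YBWO D=RYYO B=GWGB
Query: D face = RYYO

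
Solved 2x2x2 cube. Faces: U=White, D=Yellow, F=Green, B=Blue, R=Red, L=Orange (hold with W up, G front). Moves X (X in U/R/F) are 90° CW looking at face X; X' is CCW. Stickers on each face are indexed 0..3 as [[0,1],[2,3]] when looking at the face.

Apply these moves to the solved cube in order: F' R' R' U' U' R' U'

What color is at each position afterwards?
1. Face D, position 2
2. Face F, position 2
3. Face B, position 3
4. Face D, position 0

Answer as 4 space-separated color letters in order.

Answer: Y G B O

Derivation:
After move 1 (F'): F=GGGG U=WWRR R=YRYR D=OOYY L=OWOW
After move 2 (R'): R=RRYY U=WBRB F=GWGR D=OGYG B=YBOB
After move 3 (R'): R=RYRY U=WORY F=GBGB D=OWYR B=GBGB
After move 4 (U'): U=OYWR F=OWGB R=GBRY B=RYGB L=GBOW
After move 5 (U'): U=YROW F=GBGB R=OWRY B=GBGB L=RYOW
After move 6 (R'): R=WYOR U=YGOG F=GRGW D=OBYB B=RBWB
After move 7 (U'): U=GGYO F=RYGW R=GROR B=WYWB L=RBOW
Query 1: D[2] = Y
Query 2: F[2] = G
Query 3: B[3] = B
Query 4: D[0] = O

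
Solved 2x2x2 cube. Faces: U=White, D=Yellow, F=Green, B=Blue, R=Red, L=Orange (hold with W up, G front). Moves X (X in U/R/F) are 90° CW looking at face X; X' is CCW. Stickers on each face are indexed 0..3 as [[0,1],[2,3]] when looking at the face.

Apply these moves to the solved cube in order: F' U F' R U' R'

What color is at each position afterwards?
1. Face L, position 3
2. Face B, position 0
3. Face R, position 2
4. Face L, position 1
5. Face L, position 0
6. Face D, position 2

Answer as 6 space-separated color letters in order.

After move 1 (F'): F=GGGG U=WWRR R=YRYR D=OOYY L=OWOW
After move 2 (U): U=RWRW F=YRGG R=BBYR B=OWBB L=GGOW
After move 3 (F'): F=RGYG U=RWBY R=OBOR D=GWYY L=GWOR
After move 4 (R): R=OORB U=RGBG F=RWYY D=GBYO B=YWWB
After move 5 (U'): U=GGRB F=GWYY R=RWRB B=OOWB L=YWOR
After move 6 (R'): R=WBRR U=GWRO F=GGYB D=GWYY B=OOBB
Query 1: L[3] = R
Query 2: B[0] = O
Query 3: R[2] = R
Query 4: L[1] = W
Query 5: L[0] = Y
Query 6: D[2] = Y

Answer: R O R W Y Y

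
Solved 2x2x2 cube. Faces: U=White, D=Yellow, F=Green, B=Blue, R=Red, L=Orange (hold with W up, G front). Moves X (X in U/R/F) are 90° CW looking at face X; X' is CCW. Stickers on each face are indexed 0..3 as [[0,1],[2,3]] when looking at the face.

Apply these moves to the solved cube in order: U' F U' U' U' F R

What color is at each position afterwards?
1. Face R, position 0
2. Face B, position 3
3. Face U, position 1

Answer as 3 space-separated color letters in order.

Answer: W B W

Derivation:
After move 1 (U'): U=WWWW F=OOGG R=GGRR B=RRBB L=BBOO
After move 2 (F): F=GOGO U=WWOB R=WGWR D=RGYY L=BYOY
After move 3 (U'): U=WBWO F=BYGO R=GOWR B=WGBB L=RROY
After move 4 (U'): U=BOWW F=RRGO R=BYWR B=GOBB L=WGOY
After move 5 (U'): U=OWBW F=WGGO R=RRWR B=BYBB L=GOOY
After move 6 (F): F=GWOG U=OWYO R=BRWR D=WRYY L=GROG
After move 7 (R): R=WBRR U=OWYG F=GROY D=WBYB B=OYWB
Query 1: R[0] = W
Query 2: B[3] = B
Query 3: U[1] = W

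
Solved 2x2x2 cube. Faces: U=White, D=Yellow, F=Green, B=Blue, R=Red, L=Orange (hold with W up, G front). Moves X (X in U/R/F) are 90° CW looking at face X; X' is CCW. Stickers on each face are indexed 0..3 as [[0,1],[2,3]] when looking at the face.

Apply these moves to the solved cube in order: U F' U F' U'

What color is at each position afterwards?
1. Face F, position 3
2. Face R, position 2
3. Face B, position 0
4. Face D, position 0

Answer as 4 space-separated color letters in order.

Answer: R G O G

Derivation:
After move 1 (U): U=WWWW F=RRGG R=BBRR B=OOBB L=GGOO
After move 2 (F'): F=RGRG U=WWBR R=YBYR D=GOYY L=GWOW
After move 3 (U): U=BWRW F=YBRG R=OOYR B=GWBB L=RGOW
After move 4 (F'): F=BGYR U=BWOY R=OOGR D=GWYY L=RWOR
After move 5 (U'): U=WYBO F=RWYR R=BGGR B=OOBB L=GWOR
Query 1: F[3] = R
Query 2: R[2] = G
Query 3: B[0] = O
Query 4: D[0] = G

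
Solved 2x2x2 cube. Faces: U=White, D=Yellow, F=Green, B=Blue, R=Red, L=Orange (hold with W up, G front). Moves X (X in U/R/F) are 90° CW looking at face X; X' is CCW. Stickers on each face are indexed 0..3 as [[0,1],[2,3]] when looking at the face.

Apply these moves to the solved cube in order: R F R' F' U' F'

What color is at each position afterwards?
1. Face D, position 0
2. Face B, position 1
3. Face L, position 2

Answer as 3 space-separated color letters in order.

Answer: B R O

Derivation:
After move 1 (R): R=RRRR U=WGWG F=GYGY D=YBYB B=WBWB
After move 2 (F): F=GGYY U=WGOO R=WRGR D=RRYB L=OYOB
After move 3 (R'): R=RRWG U=WWOW F=GGYO D=RGYY B=BBRB
After move 4 (F'): F=GOGY U=WWRW R=GRRG D=YBYY L=OWOO
After move 5 (U'): U=WWWR F=OWGY R=GORG B=GRRB L=BBOO
After move 6 (F'): F=WYOG U=WWGR R=BOYG D=BOYY L=BROW
Query 1: D[0] = B
Query 2: B[1] = R
Query 3: L[2] = O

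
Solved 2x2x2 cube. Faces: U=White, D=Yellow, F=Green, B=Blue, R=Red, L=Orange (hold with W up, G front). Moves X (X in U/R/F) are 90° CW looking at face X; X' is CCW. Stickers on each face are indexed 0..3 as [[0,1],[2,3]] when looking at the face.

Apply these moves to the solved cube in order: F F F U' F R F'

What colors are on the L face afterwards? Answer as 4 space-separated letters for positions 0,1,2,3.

Answer: B W O W

Derivation:
After move 1 (F): F=GGGG U=WWOO R=WRWR D=RRYY L=OYOY
After move 2 (F): F=GGGG U=WWYY R=OROR D=WWYY L=OROR
After move 3 (F): F=GGGG U=WWRR R=YRYR D=OOYY L=OWOW
After move 4 (U'): U=WRWR F=OWGG R=GGYR B=YRBB L=BBOW
After move 5 (F): F=GOGW U=WRWB R=WGRR D=YGYY L=BOOO
After move 6 (R): R=RWRG U=WOWW F=GGGY D=YBYY B=BRRB
After move 7 (F'): F=GYGG U=WORR R=BWYG D=OOYY L=BWOW
Query: L face = BWOW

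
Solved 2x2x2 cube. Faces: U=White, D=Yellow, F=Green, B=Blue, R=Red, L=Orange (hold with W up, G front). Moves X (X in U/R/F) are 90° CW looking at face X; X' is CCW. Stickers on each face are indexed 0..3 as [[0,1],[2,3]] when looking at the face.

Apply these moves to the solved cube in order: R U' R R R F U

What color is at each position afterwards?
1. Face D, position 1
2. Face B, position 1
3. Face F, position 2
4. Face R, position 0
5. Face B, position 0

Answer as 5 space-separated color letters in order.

After move 1 (R): R=RRRR U=WGWG F=GYGY D=YBYB B=WBWB
After move 2 (U'): U=GGWW F=OOGY R=GYRR B=RRWB L=WBOO
After move 3 (R): R=RGRY U=GOWY F=OBGB D=YWYR B=WRGB
After move 4 (R): R=RRYG U=GBWB F=OWGR D=YGYW B=YROB
After move 5 (R): R=YRGR U=GWWR F=OGGW D=YOYY B=BRBB
After move 6 (F): F=GOWG U=GWOB R=WRRR D=GYYY L=WYOO
After move 7 (U): U=OGBW F=WRWG R=BRRR B=WYBB L=GOOO
Query 1: D[1] = Y
Query 2: B[1] = Y
Query 3: F[2] = W
Query 4: R[0] = B
Query 5: B[0] = W

Answer: Y Y W B W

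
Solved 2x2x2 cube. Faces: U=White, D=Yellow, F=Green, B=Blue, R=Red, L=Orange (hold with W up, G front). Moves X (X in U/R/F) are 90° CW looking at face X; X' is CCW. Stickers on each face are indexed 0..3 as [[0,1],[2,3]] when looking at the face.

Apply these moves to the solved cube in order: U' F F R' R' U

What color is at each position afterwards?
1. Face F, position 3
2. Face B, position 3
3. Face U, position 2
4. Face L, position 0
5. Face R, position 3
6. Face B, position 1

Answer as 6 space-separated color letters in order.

Answer: R B Y G O R

Derivation:
After move 1 (U'): U=WWWW F=OOGG R=GGRR B=RRBB L=BBOO
After move 2 (F): F=GOGO U=WWOB R=WGWR D=RGYY L=BYOY
After move 3 (F): F=GGOO U=WWYY R=OGBR D=WWYY L=BROG
After move 4 (R'): R=GROB U=WBYR F=GWOY D=WGYO B=YRWB
After move 5 (R'): R=RBGO U=WWYY F=GBOR D=WWYY B=ORGB
After move 6 (U): U=YWYW F=RBOR R=ORGO B=BRGB L=GBOG
Query 1: F[3] = R
Query 2: B[3] = B
Query 3: U[2] = Y
Query 4: L[0] = G
Query 5: R[3] = O
Query 6: B[1] = R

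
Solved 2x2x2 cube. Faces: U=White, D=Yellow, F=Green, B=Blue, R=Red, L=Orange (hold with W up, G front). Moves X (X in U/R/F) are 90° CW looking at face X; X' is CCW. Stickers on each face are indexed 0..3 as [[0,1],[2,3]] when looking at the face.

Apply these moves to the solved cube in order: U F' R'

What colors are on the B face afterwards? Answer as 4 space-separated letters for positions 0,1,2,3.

Answer: Y O O B

Derivation:
After move 1 (U): U=WWWW F=RRGG R=BBRR B=OOBB L=GGOO
After move 2 (F'): F=RGRG U=WWBR R=YBYR D=GOYY L=GWOW
After move 3 (R'): R=BRYY U=WBBO F=RWRR D=GGYG B=YOOB
Query: B face = YOOB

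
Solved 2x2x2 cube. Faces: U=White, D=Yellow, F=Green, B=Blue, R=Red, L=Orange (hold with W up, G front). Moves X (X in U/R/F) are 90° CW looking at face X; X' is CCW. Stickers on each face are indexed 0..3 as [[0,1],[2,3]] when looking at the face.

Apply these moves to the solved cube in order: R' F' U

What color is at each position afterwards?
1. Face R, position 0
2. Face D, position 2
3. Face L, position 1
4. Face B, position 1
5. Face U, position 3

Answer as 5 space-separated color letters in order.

After move 1 (R'): R=RRRR U=WBWB F=GWGW D=YGYG B=YBYB
After move 2 (F'): F=WWGG U=WBRR R=GRYR D=OOYG L=OBOW
After move 3 (U): U=RWRB F=GRGG R=YBYR B=OBYB L=WWOW
Query 1: R[0] = Y
Query 2: D[2] = Y
Query 3: L[1] = W
Query 4: B[1] = B
Query 5: U[3] = B

Answer: Y Y W B B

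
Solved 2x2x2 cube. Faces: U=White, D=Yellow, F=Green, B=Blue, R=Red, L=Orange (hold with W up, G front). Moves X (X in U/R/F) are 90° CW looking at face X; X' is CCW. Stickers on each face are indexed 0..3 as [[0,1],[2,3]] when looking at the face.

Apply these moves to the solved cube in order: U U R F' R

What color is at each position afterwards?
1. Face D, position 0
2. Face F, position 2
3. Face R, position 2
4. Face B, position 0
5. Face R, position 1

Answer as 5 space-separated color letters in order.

After move 1 (U): U=WWWW F=RRGG R=BBRR B=OOBB L=GGOO
After move 2 (U): U=WWWW F=BBGG R=OORR B=GGBB L=RROO
After move 3 (R): R=RORO U=WBWG F=BYGY D=YBYG B=WGWB
After move 4 (F'): F=YYBG U=WBRR R=BOYO D=ROYG L=RGOW
After move 5 (R): R=YBOO U=WYRG F=YOBG D=RWYW B=RGBB
Query 1: D[0] = R
Query 2: F[2] = B
Query 3: R[2] = O
Query 4: B[0] = R
Query 5: R[1] = B

Answer: R B O R B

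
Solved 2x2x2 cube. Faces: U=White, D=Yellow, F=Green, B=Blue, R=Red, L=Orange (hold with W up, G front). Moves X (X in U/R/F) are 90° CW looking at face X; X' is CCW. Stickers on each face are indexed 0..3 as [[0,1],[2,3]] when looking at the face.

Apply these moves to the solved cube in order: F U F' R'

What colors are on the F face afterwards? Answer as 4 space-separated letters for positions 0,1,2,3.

Answer: R W W W

Derivation:
After move 1 (F): F=GGGG U=WWOO R=WRWR D=RRYY L=OYOY
After move 2 (U): U=OWOW F=WRGG R=BBWR B=OYBB L=GGOY
After move 3 (F'): F=RGWG U=OWBW R=RBRR D=GYYY L=GWOO
After move 4 (R'): R=BRRR U=OBBO F=RWWW D=GGYG B=YYYB
Query: F face = RWWW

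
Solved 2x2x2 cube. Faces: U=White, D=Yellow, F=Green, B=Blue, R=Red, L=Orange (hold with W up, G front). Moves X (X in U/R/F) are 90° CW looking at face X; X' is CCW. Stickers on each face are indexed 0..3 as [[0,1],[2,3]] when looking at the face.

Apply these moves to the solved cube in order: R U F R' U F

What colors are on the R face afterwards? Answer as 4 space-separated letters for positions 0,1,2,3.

Answer: O O W G

Derivation:
After move 1 (R): R=RRRR U=WGWG F=GYGY D=YBYB B=WBWB
After move 2 (U): U=WWGG F=RRGY R=WBRR B=OOWB L=GYOO
After move 3 (F): F=GRYR U=WWOY R=GBGR D=RWYB L=GYOB
After move 4 (R'): R=BRGG U=WWOO F=GWYY D=RRYR B=BOWB
After move 5 (U): U=OWOW F=BRYY R=BOGG B=GYWB L=GWOB
After move 6 (F): F=YBYR U=OWBW R=OOWG D=GBYR L=GROR
Query: R face = OOWG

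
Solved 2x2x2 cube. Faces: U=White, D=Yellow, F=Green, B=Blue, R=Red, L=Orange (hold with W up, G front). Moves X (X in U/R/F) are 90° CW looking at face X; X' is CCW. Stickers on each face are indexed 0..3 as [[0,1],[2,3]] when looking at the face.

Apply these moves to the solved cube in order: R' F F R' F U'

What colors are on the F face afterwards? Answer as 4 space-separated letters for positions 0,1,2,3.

After move 1 (R'): R=RRRR U=WBWB F=GWGW D=YGYG B=YBYB
After move 2 (F): F=GGWW U=WBOO R=WRBR D=RRYG L=OYOG
After move 3 (F): F=WGWG U=WBGY R=OROR D=BWYG L=OROR
After move 4 (R'): R=RROO U=WYGY F=WBWY D=BGYG B=GBWB
After move 5 (F): F=WWYB U=WYRR R=GRYO D=ORYG L=OBOG
After move 6 (U'): U=YRWR F=OBYB R=WWYO B=GRWB L=GBOG
Query: F face = OBYB

Answer: O B Y B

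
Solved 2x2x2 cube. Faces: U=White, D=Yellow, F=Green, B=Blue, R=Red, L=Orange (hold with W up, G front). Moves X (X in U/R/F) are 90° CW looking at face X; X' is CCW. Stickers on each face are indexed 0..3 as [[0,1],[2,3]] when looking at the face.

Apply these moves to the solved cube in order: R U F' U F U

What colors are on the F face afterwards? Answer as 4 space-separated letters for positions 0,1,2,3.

Answer: R O G B

Derivation:
After move 1 (R): R=RRRR U=WGWG F=GYGY D=YBYB B=WBWB
After move 2 (U): U=WWGG F=RRGY R=WBRR B=OOWB L=GYOO
After move 3 (F'): F=RYRG U=WWWR R=BBYR D=YOYB L=GGOG
After move 4 (U): U=WWRW F=BBRG R=OOYR B=GGWB L=RYOG
After move 5 (F): F=RBGB U=WWGY R=ROWR D=YOYB L=RYOO
After move 6 (U): U=GWYW F=ROGB R=GGWR B=RYWB L=RBOO
Query: F face = ROGB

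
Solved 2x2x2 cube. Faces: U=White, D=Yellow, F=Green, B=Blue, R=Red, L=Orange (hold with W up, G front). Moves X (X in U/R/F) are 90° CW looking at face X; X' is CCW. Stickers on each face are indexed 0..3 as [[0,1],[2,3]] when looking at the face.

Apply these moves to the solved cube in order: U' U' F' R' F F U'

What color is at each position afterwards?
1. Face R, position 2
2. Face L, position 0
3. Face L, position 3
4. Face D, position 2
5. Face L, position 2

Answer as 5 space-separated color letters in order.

Answer: W Y O Y O

Derivation:
After move 1 (U'): U=WWWW F=OOGG R=GGRR B=RRBB L=BBOO
After move 2 (U'): U=WWWW F=BBGG R=OORR B=GGBB L=RROO
After move 3 (F'): F=BGBG U=WWOR R=YOYR D=ROYY L=RWOW
After move 4 (R'): R=ORYY U=WBOG F=BWBR D=RGYG B=YGOB
After move 5 (F): F=BBRW U=WBWW R=ORGY D=YOYG L=RROG
After move 6 (F): F=RBWB U=WBGR R=WRWY D=GOYG L=RYOO
After move 7 (U'): U=BRWG F=RYWB R=RBWY B=WROB L=YGOO
Query 1: R[2] = W
Query 2: L[0] = Y
Query 3: L[3] = O
Query 4: D[2] = Y
Query 5: L[2] = O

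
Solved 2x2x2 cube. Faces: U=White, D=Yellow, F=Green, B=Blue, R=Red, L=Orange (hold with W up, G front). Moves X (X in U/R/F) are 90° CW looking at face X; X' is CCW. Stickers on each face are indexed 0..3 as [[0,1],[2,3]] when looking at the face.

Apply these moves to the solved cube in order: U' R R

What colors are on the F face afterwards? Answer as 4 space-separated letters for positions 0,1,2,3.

After move 1 (U'): U=WWWW F=OOGG R=GGRR B=RRBB L=BBOO
After move 2 (R): R=RGRG U=WOWG F=OYGY D=YBYR B=WRWB
After move 3 (R): R=RRGG U=WYWY F=OBGR D=YWYW B=GROB
Query: F face = OBGR

Answer: O B G R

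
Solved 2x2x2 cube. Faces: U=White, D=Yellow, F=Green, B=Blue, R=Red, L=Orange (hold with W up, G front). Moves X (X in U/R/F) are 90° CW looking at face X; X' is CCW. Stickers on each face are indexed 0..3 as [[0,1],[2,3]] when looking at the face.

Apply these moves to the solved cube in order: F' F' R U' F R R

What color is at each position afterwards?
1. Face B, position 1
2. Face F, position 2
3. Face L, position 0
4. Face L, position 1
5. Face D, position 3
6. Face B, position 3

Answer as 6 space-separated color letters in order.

Answer: O Y Y W B B

Derivation:
After move 1 (F'): F=GGGG U=WWRR R=YRYR D=OOYY L=OWOW
After move 2 (F'): F=GGGG U=WWYY R=OROR D=WWYY L=OROR
After move 3 (R): R=OORR U=WGYG F=GWGY D=WBYB B=YBWB
After move 4 (U'): U=GGWY F=ORGY R=GWRR B=OOWB L=YBOR
After move 5 (F): F=GOYR U=GGRB R=WWYR D=RGYB L=YWOB
After move 6 (R): R=YWRW U=GORR F=GGYB D=RWYO B=BOGB
After move 7 (R): R=RYWW U=GGRB F=GWYO D=RGYB B=ROOB
Query 1: B[1] = O
Query 2: F[2] = Y
Query 3: L[0] = Y
Query 4: L[1] = W
Query 5: D[3] = B
Query 6: B[3] = B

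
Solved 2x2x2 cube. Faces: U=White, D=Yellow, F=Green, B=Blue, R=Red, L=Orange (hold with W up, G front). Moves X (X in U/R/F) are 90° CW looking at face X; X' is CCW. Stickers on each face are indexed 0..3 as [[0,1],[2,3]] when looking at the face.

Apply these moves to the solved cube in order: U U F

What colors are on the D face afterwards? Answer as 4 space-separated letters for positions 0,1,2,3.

Answer: R O Y Y

Derivation:
After move 1 (U): U=WWWW F=RRGG R=BBRR B=OOBB L=GGOO
After move 2 (U): U=WWWW F=BBGG R=OORR B=GGBB L=RROO
After move 3 (F): F=GBGB U=WWOR R=WOWR D=ROYY L=RYOY
Query: D face = ROYY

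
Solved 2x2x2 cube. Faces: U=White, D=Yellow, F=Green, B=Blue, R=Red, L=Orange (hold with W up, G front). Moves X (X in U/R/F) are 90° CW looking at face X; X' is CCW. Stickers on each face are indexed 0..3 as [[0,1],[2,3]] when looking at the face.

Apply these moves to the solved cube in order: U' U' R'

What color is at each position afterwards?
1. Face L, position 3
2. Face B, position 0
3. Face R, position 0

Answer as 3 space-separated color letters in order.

Answer: O Y O

Derivation:
After move 1 (U'): U=WWWW F=OOGG R=GGRR B=RRBB L=BBOO
After move 2 (U'): U=WWWW F=BBGG R=OORR B=GGBB L=RROO
After move 3 (R'): R=OROR U=WBWG F=BWGW D=YBYG B=YGYB
Query 1: L[3] = O
Query 2: B[0] = Y
Query 3: R[0] = O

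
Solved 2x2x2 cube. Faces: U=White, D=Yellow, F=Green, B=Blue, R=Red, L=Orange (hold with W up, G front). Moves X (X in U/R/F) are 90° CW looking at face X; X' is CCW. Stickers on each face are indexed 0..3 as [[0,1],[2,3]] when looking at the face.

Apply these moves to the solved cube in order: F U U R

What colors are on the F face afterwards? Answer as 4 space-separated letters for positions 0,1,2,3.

Answer: B R G Y

Derivation:
After move 1 (F): F=GGGG U=WWOO R=WRWR D=RRYY L=OYOY
After move 2 (U): U=OWOW F=WRGG R=BBWR B=OYBB L=GGOY
After move 3 (U): U=OOWW F=BBGG R=OYWR B=GGBB L=WROY
After move 4 (R): R=WORY U=OBWG F=BRGY D=RBYG B=WGOB
Query: F face = BRGY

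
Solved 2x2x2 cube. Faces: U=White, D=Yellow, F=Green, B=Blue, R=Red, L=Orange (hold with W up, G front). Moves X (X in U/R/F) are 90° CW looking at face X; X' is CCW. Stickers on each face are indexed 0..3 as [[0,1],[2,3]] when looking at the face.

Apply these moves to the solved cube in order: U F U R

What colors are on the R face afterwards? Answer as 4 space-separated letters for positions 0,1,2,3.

After move 1 (U): U=WWWW F=RRGG R=BBRR B=OOBB L=GGOO
After move 2 (F): F=GRGR U=WWOG R=WBWR D=RBYY L=GYOY
After move 3 (U): U=OWGW F=WBGR R=OOWR B=GYBB L=GROY
After move 4 (R): R=WORO U=OBGR F=WBGY D=RBYG B=WYWB
Query: R face = WORO

Answer: W O R O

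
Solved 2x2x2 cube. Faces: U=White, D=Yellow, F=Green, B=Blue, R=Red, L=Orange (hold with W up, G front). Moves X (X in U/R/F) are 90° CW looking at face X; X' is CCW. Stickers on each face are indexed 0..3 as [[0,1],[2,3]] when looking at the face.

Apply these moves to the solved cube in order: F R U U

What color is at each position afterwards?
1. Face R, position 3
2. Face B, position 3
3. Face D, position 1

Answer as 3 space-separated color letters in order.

Answer: R B B

Derivation:
After move 1 (F): F=GGGG U=WWOO R=WRWR D=RRYY L=OYOY
After move 2 (R): R=WWRR U=WGOG F=GRGY D=RBYB B=OBWB
After move 3 (U): U=OWGG F=WWGY R=OBRR B=OYWB L=GROY
After move 4 (U): U=GOGW F=OBGY R=OYRR B=GRWB L=WWOY
Query 1: R[3] = R
Query 2: B[3] = B
Query 3: D[1] = B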